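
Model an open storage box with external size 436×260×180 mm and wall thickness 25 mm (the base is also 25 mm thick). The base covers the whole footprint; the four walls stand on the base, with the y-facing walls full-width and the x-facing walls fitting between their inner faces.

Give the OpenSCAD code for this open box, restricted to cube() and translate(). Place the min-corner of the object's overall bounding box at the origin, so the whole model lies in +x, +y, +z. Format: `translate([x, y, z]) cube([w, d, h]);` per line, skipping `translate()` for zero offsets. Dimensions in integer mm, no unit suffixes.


cube([436, 260, 25]);
translate([0, 0, 25]) cube([436, 25, 155]);
translate([0, 235, 25]) cube([436, 25, 155]);
translate([0, 25, 25]) cube([25, 210, 155]);
translate([411, 25, 25]) cube([25, 210, 155]);


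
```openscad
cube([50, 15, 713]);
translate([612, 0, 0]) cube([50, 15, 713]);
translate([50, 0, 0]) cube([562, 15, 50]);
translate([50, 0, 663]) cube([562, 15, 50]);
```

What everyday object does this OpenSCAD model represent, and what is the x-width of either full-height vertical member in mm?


A picture frame. The border width is 50 mm.

Four thin pieces enclosing a rectangular opening — a picture frame. The two full-height stiles are 713 mm tall; the top rail sits at z = 663 and is 50 mm tall, so the border above the opening is 713 − 663 = 50 mm, matching the stile x-width.


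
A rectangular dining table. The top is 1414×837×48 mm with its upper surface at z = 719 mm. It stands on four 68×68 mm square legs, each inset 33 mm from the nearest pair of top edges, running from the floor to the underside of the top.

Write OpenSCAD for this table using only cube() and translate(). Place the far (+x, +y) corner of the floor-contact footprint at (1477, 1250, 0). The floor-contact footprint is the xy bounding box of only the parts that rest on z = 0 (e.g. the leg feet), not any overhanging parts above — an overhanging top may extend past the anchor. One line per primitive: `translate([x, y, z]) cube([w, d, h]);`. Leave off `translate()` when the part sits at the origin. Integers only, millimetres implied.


// leg_h = 719 - 48 = 671
translate([96, 446, 671]) cube([1414, 837, 48]);
translate([129, 479, 0]) cube([68, 68, 671]);
translate([1409, 479, 0]) cube([68, 68, 671]);
translate([129, 1182, 0]) cube([68, 68, 671]);
translate([1409, 1182, 0]) cube([68, 68, 671]);


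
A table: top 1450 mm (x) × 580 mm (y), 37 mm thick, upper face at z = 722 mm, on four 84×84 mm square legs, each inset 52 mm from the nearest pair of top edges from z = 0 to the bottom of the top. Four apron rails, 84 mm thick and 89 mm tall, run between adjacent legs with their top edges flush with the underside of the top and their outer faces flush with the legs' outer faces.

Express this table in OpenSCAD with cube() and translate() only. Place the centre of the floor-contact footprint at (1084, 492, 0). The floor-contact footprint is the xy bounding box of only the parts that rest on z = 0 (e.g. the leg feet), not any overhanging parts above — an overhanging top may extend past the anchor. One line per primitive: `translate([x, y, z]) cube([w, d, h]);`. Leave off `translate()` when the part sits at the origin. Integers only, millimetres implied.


translate([359, 202, 685]) cube([1450, 580, 37]);
translate([411, 254, 0]) cube([84, 84, 685]);
translate([1673, 254, 0]) cube([84, 84, 685]);
translate([411, 646, 0]) cube([84, 84, 685]);
translate([1673, 646, 0]) cube([84, 84, 685]);
translate([495, 254, 596]) cube([1178, 84, 89]);
translate([495, 646, 596]) cube([1178, 84, 89]);
translate([411, 338, 596]) cube([84, 308, 89]);
translate([1673, 338, 596]) cube([84, 308, 89]);


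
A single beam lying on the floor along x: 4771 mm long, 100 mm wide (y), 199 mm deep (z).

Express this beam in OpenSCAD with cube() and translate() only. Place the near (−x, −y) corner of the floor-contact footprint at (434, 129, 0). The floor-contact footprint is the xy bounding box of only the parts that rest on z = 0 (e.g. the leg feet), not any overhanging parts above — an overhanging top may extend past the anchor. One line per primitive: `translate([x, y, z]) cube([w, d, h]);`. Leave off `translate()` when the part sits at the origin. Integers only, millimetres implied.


translate([434, 129, 0]) cube([4771, 100, 199]);


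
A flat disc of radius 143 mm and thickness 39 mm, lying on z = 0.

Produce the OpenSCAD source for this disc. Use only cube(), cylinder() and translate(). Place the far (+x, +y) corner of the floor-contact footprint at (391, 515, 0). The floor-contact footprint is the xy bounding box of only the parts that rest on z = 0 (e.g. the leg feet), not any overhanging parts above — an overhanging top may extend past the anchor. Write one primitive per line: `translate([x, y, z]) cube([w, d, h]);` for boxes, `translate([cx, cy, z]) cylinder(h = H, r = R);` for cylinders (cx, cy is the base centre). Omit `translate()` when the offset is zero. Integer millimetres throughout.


translate([248, 372, 0]) cylinder(h = 39, r = 143);


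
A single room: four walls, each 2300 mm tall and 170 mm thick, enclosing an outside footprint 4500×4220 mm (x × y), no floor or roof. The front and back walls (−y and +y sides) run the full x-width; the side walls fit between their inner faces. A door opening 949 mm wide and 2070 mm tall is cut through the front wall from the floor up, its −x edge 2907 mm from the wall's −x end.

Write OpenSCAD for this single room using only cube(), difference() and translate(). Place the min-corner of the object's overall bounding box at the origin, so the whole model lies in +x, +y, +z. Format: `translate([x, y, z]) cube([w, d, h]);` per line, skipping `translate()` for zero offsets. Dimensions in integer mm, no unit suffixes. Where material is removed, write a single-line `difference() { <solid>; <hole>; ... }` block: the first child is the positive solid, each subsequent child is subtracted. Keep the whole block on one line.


difference() { cube([4500, 170, 2300]); translate([2907, 0, 0]) cube([949, 170, 2070]); }
translate([0, 4050, 0]) cube([4500, 170, 2300]);
translate([0, 170, 0]) cube([170, 3880, 2300]);
translate([4330, 170, 0]) cube([170, 3880, 2300]);


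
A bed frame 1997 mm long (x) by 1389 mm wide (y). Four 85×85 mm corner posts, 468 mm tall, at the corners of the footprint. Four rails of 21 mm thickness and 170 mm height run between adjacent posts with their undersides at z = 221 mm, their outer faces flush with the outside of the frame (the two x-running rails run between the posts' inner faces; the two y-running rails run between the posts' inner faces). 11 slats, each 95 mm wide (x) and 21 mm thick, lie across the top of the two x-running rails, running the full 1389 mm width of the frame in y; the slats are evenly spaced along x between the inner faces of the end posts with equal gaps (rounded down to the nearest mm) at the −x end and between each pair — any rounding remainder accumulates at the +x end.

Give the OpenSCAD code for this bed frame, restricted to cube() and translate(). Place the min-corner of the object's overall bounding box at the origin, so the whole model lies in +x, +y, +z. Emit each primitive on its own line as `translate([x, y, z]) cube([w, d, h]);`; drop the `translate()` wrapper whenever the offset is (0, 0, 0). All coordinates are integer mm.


cube([85, 85, 468]);
translate([0, 1304, 0]) cube([85, 85, 468]);
translate([1912, 0, 0]) cube([85, 85, 468]);
translate([1912, 1304, 0]) cube([85, 85, 468]);
translate([85, 0, 221]) cube([1827, 21, 170]);
translate([85, 1368, 221]) cube([1827, 21, 170]);
translate([0, 85, 221]) cube([21, 1219, 170]);
translate([1976, 85, 221]) cube([21, 1219, 170]);
translate([150, 0, 391]) cube([95, 1389, 21]);
translate([310, 0, 391]) cube([95, 1389, 21]);
translate([470, 0, 391]) cube([95, 1389, 21]);
translate([630, 0, 391]) cube([95, 1389, 21]);
translate([790, 0, 391]) cube([95, 1389, 21]);
translate([950, 0, 391]) cube([95, 1389, 21]);
translate([1110, 0, 391]) cube([95, 1389, 21]);
translate([1270, 0, 391]) cube([95, 1389, 21]);
translate([1430, 0, 391]) cube([95, 1389, 21]);
translate([1590, 0, 391]) cube([95, 1389, 21]);
translate([1750, 0, 391]) cube([95, 1389, 21]);


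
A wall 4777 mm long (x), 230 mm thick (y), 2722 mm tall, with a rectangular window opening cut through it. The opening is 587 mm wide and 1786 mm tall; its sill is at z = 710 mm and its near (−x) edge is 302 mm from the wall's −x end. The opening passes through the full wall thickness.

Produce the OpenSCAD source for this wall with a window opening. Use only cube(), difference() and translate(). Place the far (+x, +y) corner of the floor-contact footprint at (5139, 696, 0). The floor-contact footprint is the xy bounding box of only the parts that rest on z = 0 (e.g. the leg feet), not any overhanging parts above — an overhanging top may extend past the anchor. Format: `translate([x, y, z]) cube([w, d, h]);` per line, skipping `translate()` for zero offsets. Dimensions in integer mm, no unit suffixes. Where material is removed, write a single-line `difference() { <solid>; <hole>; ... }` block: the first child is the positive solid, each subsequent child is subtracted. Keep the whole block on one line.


difference() { translate([362, 466, 0]) cube([4777, 230, 2722]); translate([664, 466, 710]) cube([587, 230, 1786]); }


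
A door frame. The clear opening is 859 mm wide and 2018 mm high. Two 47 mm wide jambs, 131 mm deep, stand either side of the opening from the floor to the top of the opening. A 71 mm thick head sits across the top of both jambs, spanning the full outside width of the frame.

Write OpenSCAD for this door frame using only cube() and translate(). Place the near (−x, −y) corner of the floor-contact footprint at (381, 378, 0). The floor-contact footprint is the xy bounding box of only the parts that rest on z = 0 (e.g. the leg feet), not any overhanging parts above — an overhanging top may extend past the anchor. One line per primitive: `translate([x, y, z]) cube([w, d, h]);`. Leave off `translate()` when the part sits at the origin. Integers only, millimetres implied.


translate([381, 378, 0]) cube([47, 131, 2018]);
translate([1287, 378, 0]) cube([47, 131, 2018]);
translate([381, 378, 2018]) cube([953, 131, 71]);


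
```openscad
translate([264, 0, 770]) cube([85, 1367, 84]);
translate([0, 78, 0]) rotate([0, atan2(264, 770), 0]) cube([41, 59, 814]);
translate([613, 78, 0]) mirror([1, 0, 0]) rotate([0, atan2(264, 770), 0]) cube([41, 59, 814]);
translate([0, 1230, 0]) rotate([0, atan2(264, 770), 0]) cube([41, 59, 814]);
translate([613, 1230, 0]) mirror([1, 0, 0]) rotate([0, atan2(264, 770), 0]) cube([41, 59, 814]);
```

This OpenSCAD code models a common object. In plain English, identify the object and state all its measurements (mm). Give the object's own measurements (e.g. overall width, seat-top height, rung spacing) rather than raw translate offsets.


A sawhorse. A 85×1367×84 mm beam (x, y, z) sits on two A-frame leg pairs. Each pair is two raked legs of 41×59 mm section (59 mm along y) splaying symmetrically in x. Each leg rises 770 mm vertically over 264 mm of horizontal reach and is 814 mm long along its own axis. Every leg's outer bottom edge rests on the floor and its outer top edge meets a bottom edge of the beam — the left legs (tilting toward +x) meet the beam's −x bottom edge, the right legs (their mirror images, tilting toward −x) meet its +x bottom edge — so the leg tops tuck under the beam, the beam's underside is 770 mm above the floor, and the feet are 613 mm apart outside-to-outside with the beam centred between them. The two leg pairs are set in 78 mm from either end of the beam.


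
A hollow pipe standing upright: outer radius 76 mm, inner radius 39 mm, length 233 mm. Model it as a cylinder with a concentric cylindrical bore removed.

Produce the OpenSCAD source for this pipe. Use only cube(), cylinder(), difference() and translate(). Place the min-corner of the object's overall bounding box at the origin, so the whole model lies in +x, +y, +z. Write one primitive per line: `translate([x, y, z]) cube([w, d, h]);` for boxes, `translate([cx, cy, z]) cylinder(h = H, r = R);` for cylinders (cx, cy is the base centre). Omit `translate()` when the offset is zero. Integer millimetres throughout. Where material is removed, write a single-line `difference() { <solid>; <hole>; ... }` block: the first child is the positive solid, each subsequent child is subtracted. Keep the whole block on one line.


difference() { translate([76, 76, 0]) cylinder(h = 233, r = 76); translate([76, 76, 0]) cylinder(h = 233, r = 39); }


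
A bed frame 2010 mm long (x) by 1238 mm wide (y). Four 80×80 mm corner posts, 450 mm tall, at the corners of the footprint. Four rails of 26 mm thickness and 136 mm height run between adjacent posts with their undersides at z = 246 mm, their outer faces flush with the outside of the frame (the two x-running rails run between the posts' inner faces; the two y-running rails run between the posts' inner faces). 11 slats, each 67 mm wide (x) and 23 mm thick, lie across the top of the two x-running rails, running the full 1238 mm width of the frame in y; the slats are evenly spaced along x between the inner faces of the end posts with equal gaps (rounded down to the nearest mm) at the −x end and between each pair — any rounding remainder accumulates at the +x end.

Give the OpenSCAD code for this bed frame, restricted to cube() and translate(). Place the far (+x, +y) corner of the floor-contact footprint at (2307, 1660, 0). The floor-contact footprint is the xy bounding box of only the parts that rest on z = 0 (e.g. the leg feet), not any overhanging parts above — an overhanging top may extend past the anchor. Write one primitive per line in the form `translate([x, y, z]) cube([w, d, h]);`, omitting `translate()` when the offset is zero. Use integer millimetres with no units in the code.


translate([297, 422, 0]) cube([80, 80, 450]);
translate([297, 1580, 0]) cube([80, 80, 450]);
translate([2227, 422, 0]) cube([80, 80, 450]);
translate([2227, 1580, 0]) cube([80, 80, 450]);
translate([377, 422, 246]) cube([1850, 26, 136]);
translate([377, 1634, 246]) cube([1850, 26, 136]);
translate([297, 502, 246]) cube([26, 1078, 136]);
translate([2281, 502, 246]) cube([26, 1078, 136]);
translate([469, 422, 382]) cube([67, 1238, 23]);
translate([628, 422, 382]) cube([67, 1238, 23]);
translate([787, 422, 382]) cube([67, 1238, 23]);
translate([946, 422, 382]) cube([67, 1238, 23]);
translate([1105, 422, 382]) cube([67, 1238, 23]);
translate([1264, 422, 382]) cube([67, 1238, 23]);
translate([1423, 422, 382]) cube([67, 1238, 23]);
translate([1582, 422, 382]) cube([67, 1238, 23]);
translate([1741, 422, 382]) cube([67, 1238, 23]);
translate([1900, 422, 382]) cube([67, 1238, 23]);
translate([2059, 422, 382]) cube([67, 1238, 23]);


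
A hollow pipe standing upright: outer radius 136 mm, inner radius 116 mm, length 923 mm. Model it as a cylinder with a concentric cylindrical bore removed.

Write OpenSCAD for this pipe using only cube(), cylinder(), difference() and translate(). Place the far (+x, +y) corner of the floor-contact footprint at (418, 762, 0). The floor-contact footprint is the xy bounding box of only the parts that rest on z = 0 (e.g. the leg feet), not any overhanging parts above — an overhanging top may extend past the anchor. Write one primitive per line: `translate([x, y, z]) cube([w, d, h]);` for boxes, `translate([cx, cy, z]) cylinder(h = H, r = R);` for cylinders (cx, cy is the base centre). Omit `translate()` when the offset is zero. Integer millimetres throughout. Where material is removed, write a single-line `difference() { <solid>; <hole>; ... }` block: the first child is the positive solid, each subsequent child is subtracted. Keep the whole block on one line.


difference() { translate([282, 626, 0]) cylinder(h = 923, r = 136); translate([282, 626, 0]) cylinder(h = 923, r = 116); }


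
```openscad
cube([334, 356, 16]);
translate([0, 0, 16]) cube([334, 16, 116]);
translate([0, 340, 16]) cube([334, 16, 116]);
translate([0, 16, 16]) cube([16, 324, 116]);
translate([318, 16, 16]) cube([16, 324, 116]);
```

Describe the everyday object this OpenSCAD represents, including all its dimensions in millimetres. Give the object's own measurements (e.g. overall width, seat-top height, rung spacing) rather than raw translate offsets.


An open-topped rectangular box: outside dimensions 334×356×132 mm, with a uniform wall and base thickness of 16 mm. The base is a full 334×356 slab on the floor; four walls sit on top of the base. The front and back walls (the −y and +y sides) span the full width; the two side walls fit between them.


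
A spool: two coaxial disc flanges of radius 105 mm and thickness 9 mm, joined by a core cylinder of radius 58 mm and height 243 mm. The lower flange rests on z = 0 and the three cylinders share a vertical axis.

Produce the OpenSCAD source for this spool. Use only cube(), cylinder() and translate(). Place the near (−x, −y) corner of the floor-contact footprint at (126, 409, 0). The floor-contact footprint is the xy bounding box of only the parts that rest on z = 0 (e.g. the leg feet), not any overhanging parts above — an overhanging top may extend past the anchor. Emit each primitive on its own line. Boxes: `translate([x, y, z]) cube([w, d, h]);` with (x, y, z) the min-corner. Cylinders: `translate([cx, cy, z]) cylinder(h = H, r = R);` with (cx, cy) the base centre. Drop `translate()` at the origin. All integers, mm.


translate([231, 514, 0]) cylinder(h = 9, r = 105);
translate([231, 514, 9]) cylinder(h = 243, r = 58);
translate([231, 514, 252]) cylinder(h = 9, r = 105);


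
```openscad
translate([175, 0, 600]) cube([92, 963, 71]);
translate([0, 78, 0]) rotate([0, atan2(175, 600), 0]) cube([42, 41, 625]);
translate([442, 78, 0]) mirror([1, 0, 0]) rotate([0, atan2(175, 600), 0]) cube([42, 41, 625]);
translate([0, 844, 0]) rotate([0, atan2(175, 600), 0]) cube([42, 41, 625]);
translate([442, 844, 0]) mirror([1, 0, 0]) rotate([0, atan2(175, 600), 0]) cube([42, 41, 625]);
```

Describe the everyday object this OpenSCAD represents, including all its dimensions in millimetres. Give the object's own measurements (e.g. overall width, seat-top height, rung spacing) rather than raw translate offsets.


A sawhorse. A 92×963×71 mm beam (x, y, z) sits on two A-frame leg pairs. Each pair is two raked legs of 42×41 mm section (41 mm along y) splaying symmetrically in x. Each leg rises 600 mm vertically over 175 mm of horizontal reach and is 625 mm long along its own axis. Every leg's outer bottom edge rests on the floor and its outer top edge meets a bottom edge of the beam — the left legs (tilting toward +x) meet the beam's −x bottom edge, the right legs (their mirror images, tilting toward −x) meet its +x bottom edge — so the leg tops tuck under the beam, the beam's underside is 600 mm above the floor, and the feet are 442 mm apart outside-to-outside with the beam centred between them. The two leg pairs are set in 78 mm from either end of the beam.


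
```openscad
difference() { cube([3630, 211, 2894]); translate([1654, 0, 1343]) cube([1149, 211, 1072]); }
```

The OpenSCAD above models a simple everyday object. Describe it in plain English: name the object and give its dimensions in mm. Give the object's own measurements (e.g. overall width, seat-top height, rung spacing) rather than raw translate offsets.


A wall 3630 mm long (x), 211 mm thick (y), 2894 mm tall, with a rectangular window opening cut through it. The opening is 1149 mm wide and 1072 mm tall; its sill is at z = 1343 mm and its near (−x) edge is 1654 mm from the wall's −x end. The opening passes through the full wall thickness.


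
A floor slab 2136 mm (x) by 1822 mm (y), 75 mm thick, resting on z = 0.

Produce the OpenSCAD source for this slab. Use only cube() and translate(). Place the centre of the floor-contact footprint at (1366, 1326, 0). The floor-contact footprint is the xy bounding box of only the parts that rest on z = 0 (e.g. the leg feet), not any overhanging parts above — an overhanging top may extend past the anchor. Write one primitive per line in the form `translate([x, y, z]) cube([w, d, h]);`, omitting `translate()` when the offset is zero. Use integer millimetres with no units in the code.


translate([298, 415, 0]) cube([2136, 1822, 75]);


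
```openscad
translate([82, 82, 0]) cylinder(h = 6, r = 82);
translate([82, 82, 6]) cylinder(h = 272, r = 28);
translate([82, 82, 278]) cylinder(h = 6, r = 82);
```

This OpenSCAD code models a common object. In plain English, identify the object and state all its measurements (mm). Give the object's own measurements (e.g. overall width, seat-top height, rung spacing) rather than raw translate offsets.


A spool: two coaxial disc flanges of radius 82 mm and thickness 6 mm, joined by a core cylinder of radius 28 mm and height 272 mm. The lower flange rests on z = 0 and the three cylinders share a vertical axis.


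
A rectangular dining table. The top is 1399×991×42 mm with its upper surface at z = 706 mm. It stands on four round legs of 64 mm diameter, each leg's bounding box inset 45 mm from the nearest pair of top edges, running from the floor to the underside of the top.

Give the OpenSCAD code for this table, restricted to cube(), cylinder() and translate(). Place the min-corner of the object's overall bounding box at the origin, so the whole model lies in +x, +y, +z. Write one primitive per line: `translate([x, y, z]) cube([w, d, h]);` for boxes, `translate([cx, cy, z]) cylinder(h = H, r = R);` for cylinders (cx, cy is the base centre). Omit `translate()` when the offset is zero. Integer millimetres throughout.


translate([0, 0, 664]) cube([1399, 991, 42]);
translate([77, 77, 0]) cylinder(h = 664, r = 32);
translate([1322, 77, 0]) cylinder(h = 664, r = 32);
translate([77, 914, 0]) cylinder(h = 664, r = 32);
translate([1322, 914, 0]) cylinder(h = 664, r = 32);


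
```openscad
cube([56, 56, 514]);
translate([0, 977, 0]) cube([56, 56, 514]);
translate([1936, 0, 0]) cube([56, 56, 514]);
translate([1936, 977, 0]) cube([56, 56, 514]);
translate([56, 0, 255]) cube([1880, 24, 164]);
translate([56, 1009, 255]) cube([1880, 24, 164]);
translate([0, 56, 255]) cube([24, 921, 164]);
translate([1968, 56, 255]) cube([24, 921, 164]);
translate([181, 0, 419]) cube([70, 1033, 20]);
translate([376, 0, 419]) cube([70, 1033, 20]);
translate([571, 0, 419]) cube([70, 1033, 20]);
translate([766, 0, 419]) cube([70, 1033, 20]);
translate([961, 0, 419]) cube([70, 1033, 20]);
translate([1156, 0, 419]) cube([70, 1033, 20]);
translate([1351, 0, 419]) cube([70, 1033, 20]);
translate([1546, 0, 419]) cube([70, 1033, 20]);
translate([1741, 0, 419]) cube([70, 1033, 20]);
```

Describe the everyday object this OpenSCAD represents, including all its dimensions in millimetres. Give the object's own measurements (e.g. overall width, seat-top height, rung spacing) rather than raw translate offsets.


A bed frame 1992 mm long (x) by 1033 mm wide (y). Four 56×56 mm corner posts, 514 mm tall, at the corners of the footprint. Four rails of 24 mm thickness and 164 mm height run between adjacent posts with their undersides at z = 255 mm, their outer faces flush with the outside of the frame (the two x-running rails run between the posts' inner faces; the two y-running rails run between the posts' inner faces). 9 slats, each 70 mm wide (x) and 20 mm thick, lie across the top of the two x-running rails, running the full 1033 mm width of the frame in y; along x they sit between the end posts with a 125 mm gap after the −x posts and between neighbouring slats and before the +x posts.


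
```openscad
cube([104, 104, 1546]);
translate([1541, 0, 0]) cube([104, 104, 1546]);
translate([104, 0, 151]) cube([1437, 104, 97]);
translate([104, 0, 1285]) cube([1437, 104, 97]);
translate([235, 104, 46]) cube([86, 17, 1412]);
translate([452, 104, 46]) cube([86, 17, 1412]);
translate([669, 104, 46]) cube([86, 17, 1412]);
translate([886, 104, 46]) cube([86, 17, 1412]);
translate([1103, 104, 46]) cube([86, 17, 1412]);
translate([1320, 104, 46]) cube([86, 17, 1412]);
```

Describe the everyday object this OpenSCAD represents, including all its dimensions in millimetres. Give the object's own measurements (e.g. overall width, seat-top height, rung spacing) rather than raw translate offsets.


A fence section. Two 104×104 mm posts, 1546 mm tall, stand on the floor with a clear span of 1437 mm between their inner faces. Two horizontal rails of 104×97 mm section span the gap between the posts with their undersides at z = 151 mm and z = 1285 mm, flush with the posts' −y face. 6 pickets, each 86 mm wide, 17 mm thick and 1412 mm tall, are fixed to the +y face of the rails with their bottoms at z = 46 mm, spaced across the span with a 131 mm gap after the −x post and between neighbouring pickets, with 135 mm left before the +x post.


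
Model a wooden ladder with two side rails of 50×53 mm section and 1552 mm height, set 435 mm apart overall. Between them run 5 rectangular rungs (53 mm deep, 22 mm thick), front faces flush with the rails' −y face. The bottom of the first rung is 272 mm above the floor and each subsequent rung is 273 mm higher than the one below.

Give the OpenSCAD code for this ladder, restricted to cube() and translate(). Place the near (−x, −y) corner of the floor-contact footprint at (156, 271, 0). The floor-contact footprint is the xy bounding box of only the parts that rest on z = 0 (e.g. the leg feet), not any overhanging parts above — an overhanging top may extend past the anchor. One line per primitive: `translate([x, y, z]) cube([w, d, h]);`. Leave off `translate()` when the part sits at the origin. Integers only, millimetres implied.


// rung span = 435 - 2*50 = 335
// rung[k] z = 272 + k*273
translate([156, 271, 0]) cube([50, 53, 1552]);
translate([541, 271, 0]) cube([50, 53, 1552]);
translate([206, 271, 272]) cube([335, 53, 22]);
translate([206, 271, 545]) cube([335, 53, 22]);
translate([206, 271, 818]) cube([335, 53, 22]);
translate([206, 271, 1091]) cube([335, 53, 22]);
translate([206, 271, 1364]) cube([335, 53, 22]);


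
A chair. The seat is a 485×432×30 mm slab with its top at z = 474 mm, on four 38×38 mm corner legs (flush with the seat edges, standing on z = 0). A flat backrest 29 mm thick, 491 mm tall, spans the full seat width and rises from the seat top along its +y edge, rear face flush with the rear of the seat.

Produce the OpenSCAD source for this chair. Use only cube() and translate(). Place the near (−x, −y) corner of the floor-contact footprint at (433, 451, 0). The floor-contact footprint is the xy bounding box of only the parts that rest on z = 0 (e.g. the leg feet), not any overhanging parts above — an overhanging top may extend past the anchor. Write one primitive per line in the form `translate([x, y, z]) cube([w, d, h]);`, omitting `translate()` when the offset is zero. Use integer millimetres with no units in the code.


translate([433, 451, 444]) cube([485, 432, 30]);
translate([433, 451, 0]) cube([38, 38, 444]);
translate([880, 451, 0]) cube([38, 38, 444]);
translate([433, 845, 0]) cube([38, 38, 444]);
translate([880, 845, 0]) cube([38, 38, 444]);
translate([433, 854, 474]) cube([485, 29, 491]);


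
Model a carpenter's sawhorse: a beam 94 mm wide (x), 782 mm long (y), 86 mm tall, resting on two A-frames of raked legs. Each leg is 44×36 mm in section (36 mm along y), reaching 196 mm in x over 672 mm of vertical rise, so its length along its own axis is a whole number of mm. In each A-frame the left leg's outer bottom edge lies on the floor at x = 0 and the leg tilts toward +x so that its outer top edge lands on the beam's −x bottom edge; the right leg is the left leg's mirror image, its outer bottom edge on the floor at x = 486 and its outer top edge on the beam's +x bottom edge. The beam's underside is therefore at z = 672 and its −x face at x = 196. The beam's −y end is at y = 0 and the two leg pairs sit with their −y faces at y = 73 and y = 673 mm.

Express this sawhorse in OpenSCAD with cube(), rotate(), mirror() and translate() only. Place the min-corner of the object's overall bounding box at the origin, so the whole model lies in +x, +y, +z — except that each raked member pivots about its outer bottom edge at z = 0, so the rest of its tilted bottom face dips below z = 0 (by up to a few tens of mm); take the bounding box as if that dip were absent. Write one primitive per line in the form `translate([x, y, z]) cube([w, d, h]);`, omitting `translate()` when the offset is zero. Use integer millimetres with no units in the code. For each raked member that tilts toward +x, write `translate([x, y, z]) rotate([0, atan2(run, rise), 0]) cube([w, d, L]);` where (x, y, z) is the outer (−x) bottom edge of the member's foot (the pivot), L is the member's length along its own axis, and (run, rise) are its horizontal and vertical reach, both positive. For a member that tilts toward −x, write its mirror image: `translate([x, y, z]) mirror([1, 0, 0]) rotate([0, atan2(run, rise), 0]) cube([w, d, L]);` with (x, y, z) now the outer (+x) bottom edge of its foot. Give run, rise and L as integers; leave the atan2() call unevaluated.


// leg length = √(196² + 672²) = 700
// right-leg outer foot x = 2·196 + 94 = 486
// beam min-corner = (196, 0, 672)
translate([196, 0, 672]) cube([94, 782, 86]);
translate([0, 73, 0]) rotate([0, atan2(196, 672), 0]) cube([44, 36, 700]);
translate([486, 73, 0]) mirror([1, 0, 0]) rotate([0, atan2(196, 672), 0]) cube([44, 36, 700]);
translate([0, 673, 0]) rotate([0, atan2(196, 672), 0]) cube([44, 36, 700]);
translate([486, 673, 0]) mirror([1, 0, 0]) rotate([0, atan2(196, 672), 0]) cube([44, 36, 700]);


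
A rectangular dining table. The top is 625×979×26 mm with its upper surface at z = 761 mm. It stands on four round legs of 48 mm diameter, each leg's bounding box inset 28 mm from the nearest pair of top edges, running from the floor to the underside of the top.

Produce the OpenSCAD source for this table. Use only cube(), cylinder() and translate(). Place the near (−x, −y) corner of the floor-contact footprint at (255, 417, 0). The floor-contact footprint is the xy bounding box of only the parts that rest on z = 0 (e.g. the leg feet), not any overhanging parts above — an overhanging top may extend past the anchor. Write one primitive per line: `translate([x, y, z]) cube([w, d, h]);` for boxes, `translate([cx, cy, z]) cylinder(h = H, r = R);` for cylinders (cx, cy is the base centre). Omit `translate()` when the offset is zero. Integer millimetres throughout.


// leg_h = 761 - 26 = 735
translate([227, 389, 735]) cube([625, 979, 26]);
translate([279, 441, 0]) cylinder(h = 735, r = 24);
translate([800, 441, 0]) cylinder(h = 735, r = 24);
translate([279, 1316, 0]) cylinder(h = 735, r = 24);
translate([800, 1316, 0]) cylinder(h = 735, r = 24);


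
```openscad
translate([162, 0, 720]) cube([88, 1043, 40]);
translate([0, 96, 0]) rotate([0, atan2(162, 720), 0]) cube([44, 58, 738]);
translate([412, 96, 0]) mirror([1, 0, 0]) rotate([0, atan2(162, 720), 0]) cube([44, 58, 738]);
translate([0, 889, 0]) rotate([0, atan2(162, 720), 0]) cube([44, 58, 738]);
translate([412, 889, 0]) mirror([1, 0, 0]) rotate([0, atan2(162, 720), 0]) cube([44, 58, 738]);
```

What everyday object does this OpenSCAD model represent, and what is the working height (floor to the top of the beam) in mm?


A sawhorse. The overall height is 760 mm.

A beam across two mirrored pairs of raked legs — a sawhorse. The beam's underside is at z = 720 (matching the legs' vertical rise in atan2(162, 720)) and the beam is 40 mm tall, so its top is at 720 + 40 = 760 mm. The raked legs top out at the beam's underside, so that is the highest point.


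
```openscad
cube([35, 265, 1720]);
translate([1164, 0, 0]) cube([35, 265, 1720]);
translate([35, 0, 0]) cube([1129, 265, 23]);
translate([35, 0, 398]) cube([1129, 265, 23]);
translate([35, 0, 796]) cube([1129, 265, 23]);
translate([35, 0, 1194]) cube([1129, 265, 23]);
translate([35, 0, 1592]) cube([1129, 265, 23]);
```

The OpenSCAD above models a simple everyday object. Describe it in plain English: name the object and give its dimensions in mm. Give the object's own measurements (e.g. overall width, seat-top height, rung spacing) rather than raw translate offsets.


An open bookshelf. Two side panels, each 35 mm thick, 265 mm deep and 1720 mm tall, stand 1199 mm apart (outside-to-outside). Between them sit 5 shelves, each 23 mm thick and 265 mm deep, spanning the full gap between the sides. The bottom shelf rests on the floor (its underside at z = 0) and the clear gap between one shelf's top and the next shelf's underside is 375 mm.


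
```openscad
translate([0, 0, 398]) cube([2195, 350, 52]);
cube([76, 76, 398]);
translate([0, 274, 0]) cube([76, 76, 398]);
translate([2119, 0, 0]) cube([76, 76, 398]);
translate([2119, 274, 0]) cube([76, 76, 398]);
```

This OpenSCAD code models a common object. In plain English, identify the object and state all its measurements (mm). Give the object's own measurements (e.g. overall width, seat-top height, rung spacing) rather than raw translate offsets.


A long wooden bench with a 2195 mm (x) × 350 mm (y) seat, 52 mm thick, its top surface 450 mm above the floor. Four 76 mm square legs at the seat corners, flush with the edges, run from z = 0 to the seat underside.


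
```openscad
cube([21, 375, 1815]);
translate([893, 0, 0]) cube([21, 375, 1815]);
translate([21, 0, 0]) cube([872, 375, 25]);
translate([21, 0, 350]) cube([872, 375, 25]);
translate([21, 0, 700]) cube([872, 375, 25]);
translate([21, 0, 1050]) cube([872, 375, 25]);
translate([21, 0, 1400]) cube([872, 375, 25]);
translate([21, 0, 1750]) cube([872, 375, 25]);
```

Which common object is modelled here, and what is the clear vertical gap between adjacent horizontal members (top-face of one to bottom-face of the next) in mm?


A bookshelf. The clear shelf gap is 325 mm.

Two tall side panels with 6 horizontal boards between them — a bookshelf. The first two shelf undersides are at z = 0 and z = 350; with shelf thickness 25, the clear gap is 350 − 0 − 25 = 325 mm.


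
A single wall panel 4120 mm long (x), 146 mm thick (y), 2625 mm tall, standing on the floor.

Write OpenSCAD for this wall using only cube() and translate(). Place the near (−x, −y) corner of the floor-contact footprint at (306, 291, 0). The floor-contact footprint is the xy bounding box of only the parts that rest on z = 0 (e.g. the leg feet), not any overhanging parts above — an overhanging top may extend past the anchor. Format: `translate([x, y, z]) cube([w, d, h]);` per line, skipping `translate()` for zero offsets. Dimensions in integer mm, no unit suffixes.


translate([306, 291, 0]) cube([4120, 146, 2625]);


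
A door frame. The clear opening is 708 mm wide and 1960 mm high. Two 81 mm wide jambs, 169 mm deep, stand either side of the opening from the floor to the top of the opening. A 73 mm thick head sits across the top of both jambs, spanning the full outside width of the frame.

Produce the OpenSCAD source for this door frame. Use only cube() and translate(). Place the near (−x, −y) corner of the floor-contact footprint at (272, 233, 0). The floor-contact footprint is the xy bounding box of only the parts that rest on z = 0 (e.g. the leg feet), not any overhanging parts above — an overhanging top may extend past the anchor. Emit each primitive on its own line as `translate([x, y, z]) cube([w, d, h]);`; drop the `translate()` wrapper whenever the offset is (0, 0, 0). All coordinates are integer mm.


translate([272, 233, 0]) cube([81, 169, 1960]);
translate([1061, 233, 0]) cube([81, 169, 1960]);
translate([272, 233, 1960]) cube([870, 169, 73]);


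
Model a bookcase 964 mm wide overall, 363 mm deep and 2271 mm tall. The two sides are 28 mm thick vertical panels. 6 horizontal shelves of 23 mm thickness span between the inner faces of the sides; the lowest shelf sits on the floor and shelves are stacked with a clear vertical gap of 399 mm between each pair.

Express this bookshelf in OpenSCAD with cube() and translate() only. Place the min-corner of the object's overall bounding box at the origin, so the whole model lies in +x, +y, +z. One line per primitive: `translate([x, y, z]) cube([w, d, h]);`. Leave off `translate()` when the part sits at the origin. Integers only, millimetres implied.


cube([28, 363, 2271]);
translate([936, 0, 0]) cube([28, 363, 2271]);
translate([28, 0, 0]) cube([908, 363, 23]);
translate([28, 0, 422]) cube([908, 363, 23]);
translate([28, 0, 844]) cube([908, 363, 23]);
translate([28, 0, 1266]) cube([908, 363, 23]);
translate([28, 0, 1688]) cube([908, 363, 23]);
translate([28, 0, 2110]) cube([908, 363, 23]);


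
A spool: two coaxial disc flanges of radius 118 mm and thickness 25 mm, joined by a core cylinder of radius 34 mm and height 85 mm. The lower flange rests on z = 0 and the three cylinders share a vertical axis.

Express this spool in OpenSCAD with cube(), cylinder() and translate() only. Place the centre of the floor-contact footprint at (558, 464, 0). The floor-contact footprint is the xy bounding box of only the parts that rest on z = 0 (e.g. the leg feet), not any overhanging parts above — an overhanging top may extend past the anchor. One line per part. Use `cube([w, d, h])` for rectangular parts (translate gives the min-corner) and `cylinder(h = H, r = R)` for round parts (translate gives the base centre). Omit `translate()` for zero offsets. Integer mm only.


translate([558, 464, 0]) cylinder(h = 25, r = 118);
translate([558, 464, 25]) cylinder(h = 85, r = 34);
translate([558, 464, 110]) cylinder(h = 25, r = 118);


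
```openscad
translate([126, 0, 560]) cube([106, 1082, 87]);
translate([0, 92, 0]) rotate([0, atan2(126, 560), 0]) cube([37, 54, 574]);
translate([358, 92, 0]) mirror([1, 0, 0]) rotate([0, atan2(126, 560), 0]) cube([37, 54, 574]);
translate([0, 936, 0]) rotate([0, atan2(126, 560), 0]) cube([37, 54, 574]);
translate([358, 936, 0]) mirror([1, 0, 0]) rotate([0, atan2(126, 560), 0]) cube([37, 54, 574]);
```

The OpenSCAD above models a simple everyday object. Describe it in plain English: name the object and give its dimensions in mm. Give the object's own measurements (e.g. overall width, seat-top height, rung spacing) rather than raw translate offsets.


A sawhorse. A 106×1082×87 mm beam (x, y, z) sits on two A-frame leg pairs. Each pair is two raked legs of 37×54 mm section (54 mm along y) splaying symmetrically in x. Each leg rises 560 mm vertically over 126 mm of horizontal reach and is 574 mm long along its own axis. Every leg's outer bottom edge rests on the floor and its outer top edge meets a bottom edge of the beam — the left legs (tilting toward +x) meet the beam's −x bottom edge, the right legs (their mirror images, tilting toward −x) meet its +x bottom edge — so the leg tops tuck under the beam, the beam's underside is 560 mm above the floor, and the feet are 358 mm apart outside-to-outside with the beam centred between them. The two leg pairs are set in 92 mm from either end of the beam.


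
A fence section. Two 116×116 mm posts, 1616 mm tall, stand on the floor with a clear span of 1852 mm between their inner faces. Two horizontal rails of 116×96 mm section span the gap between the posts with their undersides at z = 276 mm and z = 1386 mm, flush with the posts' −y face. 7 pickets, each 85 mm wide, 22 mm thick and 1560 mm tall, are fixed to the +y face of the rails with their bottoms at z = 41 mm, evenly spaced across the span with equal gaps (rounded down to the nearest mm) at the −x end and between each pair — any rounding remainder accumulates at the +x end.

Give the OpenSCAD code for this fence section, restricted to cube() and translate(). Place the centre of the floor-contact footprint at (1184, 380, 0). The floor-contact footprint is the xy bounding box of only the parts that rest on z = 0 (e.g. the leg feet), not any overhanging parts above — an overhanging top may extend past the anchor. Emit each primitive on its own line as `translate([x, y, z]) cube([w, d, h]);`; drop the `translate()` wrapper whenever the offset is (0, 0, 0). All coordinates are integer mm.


translate([142, 322, 0]) cube([116, 116, 1616]);
translate([2110, 322, 0]) cube([116, 116, 1616]);
translate([258, 322, 276]) cube([1852, 116, 96]);
translate([258, 322, 1386]) cube([1852, 116, 96]);
translate([415, 438, 41]) cube([85, 22, 1560]);
translate([657, 438, 41]) cube([85, 22, 1560]);
translate([899, 438, 41]) cube([85, 22, 1560]);
translate([1141, 438, 41]) cube([85, 22, 1560]);
translate([1383, 438, 41]) cube([85, 22, 1560]);
translate([1625, 438, 41]) cube([85, 22, 1560]);
translate([1867, 438, 41]) cube([85, 22, 1560]);
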